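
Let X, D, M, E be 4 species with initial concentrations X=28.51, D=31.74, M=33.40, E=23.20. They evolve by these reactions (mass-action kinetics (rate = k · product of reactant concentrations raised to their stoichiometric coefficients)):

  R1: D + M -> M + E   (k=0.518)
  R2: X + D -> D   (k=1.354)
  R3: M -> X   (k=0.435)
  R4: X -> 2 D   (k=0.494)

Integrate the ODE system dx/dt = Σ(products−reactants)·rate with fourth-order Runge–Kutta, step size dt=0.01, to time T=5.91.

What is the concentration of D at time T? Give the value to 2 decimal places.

RK4 with dt=0.01: 591 steps to T=5.91. Trajectory (selected grid times):
t=0.00: X=28.51 D=31.74 M=33.40 E=23.20
t=0.66: X=6.50 D=0.46 M=25.06 E=58.14
t=1.31: X=6.86 D=0.67 M=18.89 E=62.39
t=1.97: X=5.56 D=0.74 M=14.18 E=66.39
t=2.63: X=4.23 D=0.76 M=10.64 E=69.55
t=3.28: X=3.20 D=0.76 M=8.02 E=71.92
t=3.94: X=2.40 D=0.76 M=6.02 E=73.74
t=4.60: X=1.80 D=0.76 M=4.52 E=75.10
t=5.25: X=1.36 D=0.76 M=3.40 E=76.11
t=5.91: X=1.02 D=0.76 M=2.55 E=76.88
Read off D at T=5.91: 0.76

D at T = 0.76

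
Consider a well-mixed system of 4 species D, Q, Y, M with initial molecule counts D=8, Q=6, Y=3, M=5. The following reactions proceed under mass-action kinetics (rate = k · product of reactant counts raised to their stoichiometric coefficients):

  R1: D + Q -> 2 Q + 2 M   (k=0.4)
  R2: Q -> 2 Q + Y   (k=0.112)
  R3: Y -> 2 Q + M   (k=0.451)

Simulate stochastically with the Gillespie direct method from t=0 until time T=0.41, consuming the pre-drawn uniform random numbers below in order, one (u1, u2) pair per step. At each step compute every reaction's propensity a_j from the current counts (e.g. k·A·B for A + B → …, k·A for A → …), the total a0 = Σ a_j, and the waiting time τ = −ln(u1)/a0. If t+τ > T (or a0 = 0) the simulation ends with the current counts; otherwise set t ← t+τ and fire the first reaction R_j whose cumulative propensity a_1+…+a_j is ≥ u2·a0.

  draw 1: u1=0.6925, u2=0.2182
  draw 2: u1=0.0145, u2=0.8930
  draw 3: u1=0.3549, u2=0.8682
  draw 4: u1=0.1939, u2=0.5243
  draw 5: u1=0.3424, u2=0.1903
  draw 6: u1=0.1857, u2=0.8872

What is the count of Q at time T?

Q at T = 11

t=0.000: D=8 Q=6 Y=3 M=5
Draw 1: a1=19.200, a2=0.672, a3=1.353, a0=21.225; τ=−ln(0.6925)/21.225=0.017 → t=0.017; u2·a0=0.2182·21.225=4.631 ≤ a1=19.200 → R1 fires; D=7 Q=7 Y=3 M=7
Draw 2: a1=19.600, a2=0.784, a3=1.353, a0=21.737; τ=−ln(0.0145)/21.737=0.195 → t=0.212; u2·a0=0.8930·21.737=19.411 ≤ a1=19.600 → R1 fires; D=6 Q=8 Y=3 M=9
Draw 3: a1=19.200, a2=0.896, a3=1.353, a0=21.449; τ=−ln(0.3549)/21.449=0.048 → t=0.260; u2·a0=0.8682·21.449=18.622 ≤ a1=19.200 → R1 fires; D=5 Q=9 Y=3 M=11
Draw 4: a1=18.000, a2=1.008, a3=1.353, a0=20.361; τ=−ln(0.1939)/20.361=0.081 → t=0.341; u2·a0=0.5243·20.361=10.675 ≤ a1=18.000 → R1 fires; D=4 Q=10 Y=3 M=13
Draw 5: a1=16.000, a2=1.120, a3=1.353, a0=18.473; τ=−ln(0.3424)/18.473=0.058 → t=0.399; u2·a0=0.1903·18.473=3.515 ≤ a1=16.000 → R1 fires; D=3 Q=11 Y=3 M=15
Draw 6: a1=13.200, a2=1.232, a3=1.353, a0=15.785; τ=−ln(0.1857)/15.785=0.107 → t=0.506 > T=0.41: stop.
Read off Q at T=0.41: 11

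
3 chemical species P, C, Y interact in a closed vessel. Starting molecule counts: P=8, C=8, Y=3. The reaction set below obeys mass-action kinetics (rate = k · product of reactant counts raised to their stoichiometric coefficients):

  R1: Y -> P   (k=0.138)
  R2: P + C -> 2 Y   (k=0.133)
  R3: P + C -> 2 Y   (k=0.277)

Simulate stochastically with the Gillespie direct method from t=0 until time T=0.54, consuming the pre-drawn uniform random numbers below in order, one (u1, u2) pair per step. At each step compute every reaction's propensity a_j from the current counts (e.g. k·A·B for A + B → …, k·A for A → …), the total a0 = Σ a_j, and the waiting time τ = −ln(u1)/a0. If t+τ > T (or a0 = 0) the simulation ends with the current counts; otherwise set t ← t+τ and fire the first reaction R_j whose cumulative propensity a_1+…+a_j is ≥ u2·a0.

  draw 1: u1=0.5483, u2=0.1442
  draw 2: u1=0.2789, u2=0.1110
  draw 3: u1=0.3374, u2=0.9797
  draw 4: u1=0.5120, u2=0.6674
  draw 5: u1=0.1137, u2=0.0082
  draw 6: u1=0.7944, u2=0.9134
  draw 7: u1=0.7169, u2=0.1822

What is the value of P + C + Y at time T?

Check how each reaction changes W = P + C + Y (weight of products minus weight of reactants):
R1: Y -> P: (1·1) − (1·1) = 1 − 1 = 0
R2: P + C -> 2 Y: (1·2) − (1·1 + 1·1) = 2 − 2 = 0
R3: P + C -> 2 Y: (1·2) − (1·1 + 1·1) = 2 − 2 = 0
Every reaction leaves W unchanged, so W is conserved and no simulation is needed: W(T) = W(0) = 8 + 8 + 3 = 19

Value at T = 19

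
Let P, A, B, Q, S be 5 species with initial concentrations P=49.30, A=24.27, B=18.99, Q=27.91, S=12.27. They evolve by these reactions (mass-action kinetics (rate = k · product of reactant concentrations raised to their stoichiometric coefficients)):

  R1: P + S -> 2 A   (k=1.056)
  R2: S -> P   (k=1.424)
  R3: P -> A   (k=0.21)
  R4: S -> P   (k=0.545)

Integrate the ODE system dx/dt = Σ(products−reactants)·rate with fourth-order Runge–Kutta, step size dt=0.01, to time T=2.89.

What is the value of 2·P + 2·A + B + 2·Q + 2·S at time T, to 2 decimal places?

Check how each reaction changes W = 2·P + 2·A + B + 2·Q + 2·S (weight of products minus weight of reactants):
R1: P + S -> 2 A: (2·2) − (2·1 + 2·1) = 4 − 4 = 0
R2: S -> P: (2·1) − (2·1) = 2 − 2 = 0
R3: P -> A: (2·1) − (2·1) = 2 − 2 = 0
R4: S -> P: (2·1) − (2·1) = 2 − 2 = 0
Every reaction leaves W unchanged, so W is conserved and no simulation is needed: W(T) = W(0) = 2·49.30 + 2·24.27 + 18.99 + 2·27.91 + 2·12.27 = 246.49

Value at T = 246.49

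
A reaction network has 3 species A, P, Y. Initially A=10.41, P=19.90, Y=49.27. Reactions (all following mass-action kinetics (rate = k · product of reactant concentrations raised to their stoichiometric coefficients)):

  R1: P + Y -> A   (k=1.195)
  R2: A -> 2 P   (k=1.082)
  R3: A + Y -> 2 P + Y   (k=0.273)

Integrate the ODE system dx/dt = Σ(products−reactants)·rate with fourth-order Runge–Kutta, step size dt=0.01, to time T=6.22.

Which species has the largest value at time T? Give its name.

Dominant species at T: P

RK4 with dt=0.01: 622 steps to T=6.22. Trajectory (selected grid times):
t=0.00: A=10.41 P=19.90 Y=49.27
t=0.69: A=20.12 P=49.75 Y=0.00
t=1.38: A=9.54 P=70.92 Y=0.00
t=2.07: A=4.52 P=80.95 Y=0.00
t=2.76: A=2.14 P=85.70 Y=0.00
t=3.46: A=1.00 P=87.98 Y=0.00
t=4.15: A=0.48 P=89.04 Y=0.00
t=4.84: A=0.23 P=89.54 Y=0.00
t=5.53: A=0.11 P=89.78 Y=0.00
t=6.22: A=0.05 P=89.89 Y=0.00
At T=6.22: A=0.05 P=89.89 Y=0.00; the largest is P.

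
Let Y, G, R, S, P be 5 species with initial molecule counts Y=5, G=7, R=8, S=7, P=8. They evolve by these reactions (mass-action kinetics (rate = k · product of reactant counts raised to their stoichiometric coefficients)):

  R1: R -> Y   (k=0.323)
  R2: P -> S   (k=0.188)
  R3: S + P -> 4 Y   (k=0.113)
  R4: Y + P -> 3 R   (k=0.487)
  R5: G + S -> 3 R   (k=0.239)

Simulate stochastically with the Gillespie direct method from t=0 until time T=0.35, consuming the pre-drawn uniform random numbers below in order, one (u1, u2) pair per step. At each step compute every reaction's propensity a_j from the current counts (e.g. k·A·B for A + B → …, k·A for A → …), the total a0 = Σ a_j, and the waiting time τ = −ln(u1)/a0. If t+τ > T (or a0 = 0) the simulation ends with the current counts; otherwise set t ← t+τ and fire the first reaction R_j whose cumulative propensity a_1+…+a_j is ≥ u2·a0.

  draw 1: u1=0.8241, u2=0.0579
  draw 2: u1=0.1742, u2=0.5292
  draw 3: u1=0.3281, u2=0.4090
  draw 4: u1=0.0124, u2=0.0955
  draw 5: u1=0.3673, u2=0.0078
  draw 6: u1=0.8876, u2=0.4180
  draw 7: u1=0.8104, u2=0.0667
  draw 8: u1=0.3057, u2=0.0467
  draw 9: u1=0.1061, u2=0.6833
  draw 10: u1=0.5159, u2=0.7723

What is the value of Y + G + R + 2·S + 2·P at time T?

Check how each reaction changes W = Y + G + R + 2·S + 2·P (weight of products minus weight of reactants):
R1: R -> Y: (1·1) − (1·1) = 1 − 1 = 0
R2: P -> S: (2·1) − (2·1) = 2 − 2 = 0
R3: S + P -> 4 Y: (1·4) − (2·1 + 2·1) = 4 − 4 = 0
R4: Y + P -> 3 R: (1·3) − (1·1 + 2·1) = 3 − 3 = 0
R5: G + S -> 3 R: (1·3) − (1·1 + 2·1) = 3 − 3 = 0
Every reaction leaves W unchanged, so W is conserved and no simulation is needed: W(T) = W(0) = 5 + 7 + 8 + 2·7 + 2·8 = 50

Value at T = 50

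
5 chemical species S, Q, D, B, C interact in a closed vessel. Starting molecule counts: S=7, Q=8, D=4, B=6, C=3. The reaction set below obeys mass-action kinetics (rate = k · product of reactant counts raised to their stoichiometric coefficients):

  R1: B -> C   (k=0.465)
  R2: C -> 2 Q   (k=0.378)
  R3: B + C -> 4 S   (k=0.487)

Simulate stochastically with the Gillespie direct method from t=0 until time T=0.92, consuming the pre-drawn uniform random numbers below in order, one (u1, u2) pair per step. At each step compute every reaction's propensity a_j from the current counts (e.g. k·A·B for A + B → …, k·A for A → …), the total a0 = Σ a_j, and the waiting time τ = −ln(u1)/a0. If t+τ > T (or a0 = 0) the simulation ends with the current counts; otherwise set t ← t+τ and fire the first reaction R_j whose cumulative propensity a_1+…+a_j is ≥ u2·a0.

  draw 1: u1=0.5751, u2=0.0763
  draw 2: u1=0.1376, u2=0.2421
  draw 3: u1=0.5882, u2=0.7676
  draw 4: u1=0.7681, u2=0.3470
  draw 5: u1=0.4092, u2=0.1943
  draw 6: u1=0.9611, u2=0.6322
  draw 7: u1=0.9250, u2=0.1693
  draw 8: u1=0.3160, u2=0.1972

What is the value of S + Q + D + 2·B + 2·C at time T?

Value at T = 37

Check how each reaction changes W = S + Q + D + 2·B + 2·C (weight of products minus weight of reactants):
R1: B -> C: (2·1) − (2·1) = 2 − 2 = 0
R2: C -> 2 Q: (1·2) − (2·1) = 2 − 2 = 0
R3: B + C -> 4 S: (1·4) − (2·1 + 2·1) = 4 − 4 = 0
Every reaction leaves W unchanged, so W is conserved and no simulation is needed: W(T) = W(0) = 7 + 8 + 4 + 2·6 + 2·3 = 37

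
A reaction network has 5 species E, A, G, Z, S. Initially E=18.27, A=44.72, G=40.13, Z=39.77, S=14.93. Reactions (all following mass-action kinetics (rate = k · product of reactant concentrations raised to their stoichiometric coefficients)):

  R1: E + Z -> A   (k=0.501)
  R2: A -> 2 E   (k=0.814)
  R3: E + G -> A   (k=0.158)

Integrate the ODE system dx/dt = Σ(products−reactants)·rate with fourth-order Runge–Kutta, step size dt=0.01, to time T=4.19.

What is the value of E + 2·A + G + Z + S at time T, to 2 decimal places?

Value at T = 202.54

Check how each reaction changes W = E + 2·A + G + Z + S (weight of products minus weight of reactants):
R1: E + Z -> A: (2·1) − (1·1 + 1·1) = 2 − 2 = 0
R2: A -> 2 E: (1·2) − (2·1) = 2 − 2 = 0
R3: E + G -> A: (2·1) − (1·1 + 1·1) = 2 − 2 = 0
Every reaction leaves W unchanged, so W is conserved and no simulation is needed: W(T) = W(0) = 18.27 + 2·44.72 + 40.13 + 39.77 + 14.93 = 202.54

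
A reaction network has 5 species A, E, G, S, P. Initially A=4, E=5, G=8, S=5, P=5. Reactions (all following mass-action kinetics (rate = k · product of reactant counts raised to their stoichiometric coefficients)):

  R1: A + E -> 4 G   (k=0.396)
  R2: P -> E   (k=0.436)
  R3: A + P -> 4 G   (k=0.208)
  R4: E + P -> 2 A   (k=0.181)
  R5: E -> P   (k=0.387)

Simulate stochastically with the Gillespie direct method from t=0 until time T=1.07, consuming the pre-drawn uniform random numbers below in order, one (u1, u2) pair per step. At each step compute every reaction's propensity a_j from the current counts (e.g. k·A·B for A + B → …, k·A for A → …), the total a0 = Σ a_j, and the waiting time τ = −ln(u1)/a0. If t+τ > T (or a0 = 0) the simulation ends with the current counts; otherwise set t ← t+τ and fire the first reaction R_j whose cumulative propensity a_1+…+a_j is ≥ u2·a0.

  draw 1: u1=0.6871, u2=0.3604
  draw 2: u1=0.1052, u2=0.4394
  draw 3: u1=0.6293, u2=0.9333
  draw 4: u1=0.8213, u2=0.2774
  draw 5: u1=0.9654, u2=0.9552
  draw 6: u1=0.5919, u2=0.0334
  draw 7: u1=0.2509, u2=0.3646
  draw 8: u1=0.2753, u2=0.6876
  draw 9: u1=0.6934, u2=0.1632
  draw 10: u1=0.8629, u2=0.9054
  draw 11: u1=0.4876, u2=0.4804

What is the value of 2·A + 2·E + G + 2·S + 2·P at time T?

Value at T = 46

Check how each reaction changes W = 2·A + 2·E + G + 2·S + 2·P (weight of products minus weight of reactants):
R1: A + E -> 4 G: (1·4) − (2·1 + 2·1) = 4 − 4 = 0
R2: P -> E: (2·1) − (2·1) = 2 − 2 = 0
R3: A + P -> 4 G: (1·4) − (2·1 + 2·1) = 4 − 4 = 0
R4: E + P -> 2 A: (2·2) − (2·1 + 2·1) = 4 − 4 = 0
R5: E -> P: (2·1) − (2·1) = 2 − 2 = 0
Every reaction leaves W unchanged, so W is conserved and no simulation is needed: W(T) = W(0) = 2·4 + 2·5 + 8 + 2·5 + 2·5 = 46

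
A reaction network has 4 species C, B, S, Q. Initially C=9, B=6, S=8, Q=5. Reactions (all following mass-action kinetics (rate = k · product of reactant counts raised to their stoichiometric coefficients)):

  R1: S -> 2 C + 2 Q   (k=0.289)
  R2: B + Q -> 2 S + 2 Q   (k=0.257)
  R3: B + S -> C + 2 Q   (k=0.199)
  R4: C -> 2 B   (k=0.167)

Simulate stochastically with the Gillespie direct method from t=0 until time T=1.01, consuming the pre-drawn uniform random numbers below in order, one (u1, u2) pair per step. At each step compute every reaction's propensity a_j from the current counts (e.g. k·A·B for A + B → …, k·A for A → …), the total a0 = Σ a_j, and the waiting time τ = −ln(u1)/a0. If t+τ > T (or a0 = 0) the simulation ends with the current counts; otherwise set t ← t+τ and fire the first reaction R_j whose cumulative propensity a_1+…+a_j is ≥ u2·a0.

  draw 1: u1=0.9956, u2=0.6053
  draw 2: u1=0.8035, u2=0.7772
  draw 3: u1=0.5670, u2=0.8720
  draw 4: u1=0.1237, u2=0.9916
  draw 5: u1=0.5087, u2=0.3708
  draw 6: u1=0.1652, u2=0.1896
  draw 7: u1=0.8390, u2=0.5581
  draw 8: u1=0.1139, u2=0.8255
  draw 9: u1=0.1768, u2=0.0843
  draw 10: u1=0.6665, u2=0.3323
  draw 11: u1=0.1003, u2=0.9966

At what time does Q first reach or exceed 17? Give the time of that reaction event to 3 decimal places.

t=0.000: C=9 B=6 S=8 Q=5
Draw 1: a1=2.312, a2=7.710, a3=9.552, a4=1.503, a0=21.077; τ=−ln(0.9956)/21.077=0.000 → t=0.000; u2·a0=0.6053·21.077=12.758; a1+a2=10.022 < 12.758 ≤ a1+…+a3=19.574 → R3 fires; C=10 B=5 S=7 Q=7
Draw 2: a1=2.023, a2=8.995, a3=6.965, a4=1.670, a0=19.653; τ=−ln(0.8035)/19.653=0.011 → t=0.011; u2·a0=0.7772·19.653=15.274; a1+a2=11.018 < 15.274 ≤ a1+…+a3=17.983 → R3 fires; C=11 B=4 S=6 Q=9
Draw 3: a1=1.734, a2=9.252, a3=4.776, a4=1.837, a0=17.599; τ=−ln(0.5670)/17.599=0.032 → t=0.044; u2·a0=0.8720·17.599=15.346; a1+a2=10.986 < 15.346 ≤ a1+…+a3=15.762 → R3 fires; C=12 B=3 S=5 Q=11
Draw 4: a1=1.445, a2=8.481, a3=2.985, a4=2.004, a0=14.915; τ=−ln(0.1237)/14.915=0.140 → t=0.184; u2·a0=0.9916·14.915=14.790; a1+…+a3=12.911 < 14.790 ≤ a1+…+a4=14.915 → R4 fires; C=11 B=5 S=5 Q=11
Draw 5: a1=1.445, a2=14.135, a3=4.975, a4=1.837, a0=22.392; τ=−ln(0.5087)/22.392=0.030 → t=0.214; u2·a0=0.3708·22.392=8.303; a1=1.445 < 8.303 ≤ a1+a2=15.580 → R2 fires; C=11 B=4 S=7 Q=12
Draw 6: a1=2.023, a2=12.336, a3=5.572, a4=1.837, a0=21.768; τ=−ln(0.1652)/21.768=0.083 → t=0.297; u2·a0=0.1896·21.768=4.127; a1=2.023 < 4.127 ≤ a1+a2=14.359 → R2 fires; C=11 B=3 S=9 Q=13
Draw 7: a1=2.601, a2=10.023, a3=5.373, a4=1.837, a0=19.834; τ=−ln(0.8390)/19.834=0.009 → t=0.305; u2·a0=0.5581·19.834=11.069; a1=2.601 < 11.069 ≤ a1+a2=12.624 → R2 fires; C=11 B=2 S=11 Q=14
Draw 8: a1=3.179, a2=7.196, a3=4.378, a4=1.837, a0=16.590; τ=−ln(0.1139)/16.590=0.131 → t=0.436; u2·a0=0.8255·16.590=13.695; a1+a2=10.375 < 13.695 ≤ a1+…+a3=14.753 → R3 fires; C=12 B=1 S=10 Q=16
Draw 9: a1=2.890, a2=4.112, a3=1.990, a4=2.004, a0=10.996; τ=−ln(0.1768)/10.996=0.158 → t=0.594; u2·a0=0.0843·10.996=0.927 ≤ a1=2.890 → R1 fires; C=14 B=1 S=9 Q=18
Draw 10: a1=2.601, a2=4.626, a3=1.791, a4=2.338, a0=11.356; τ=−ln(0.6665)/11.356=0.036 → t=0.630; u2·a0=0.3323·11.356=3.774; a1=2.601 < 3.774 ≤ a1+a2=7.227 → R2 fires; C=14 B=0 S=11 Q=19
Draw 11: a1=3.179, a2=0.000, a3=0.000, a4=2.338, a0=5.517; τ=−ln(0.1003)/5.517=0.417 → t=1.047 > T=1.01: stop.
Q first becomes ≥ 17 when it reaches 18 at the event at t=0.594.

Threshold first reached at t = 0.594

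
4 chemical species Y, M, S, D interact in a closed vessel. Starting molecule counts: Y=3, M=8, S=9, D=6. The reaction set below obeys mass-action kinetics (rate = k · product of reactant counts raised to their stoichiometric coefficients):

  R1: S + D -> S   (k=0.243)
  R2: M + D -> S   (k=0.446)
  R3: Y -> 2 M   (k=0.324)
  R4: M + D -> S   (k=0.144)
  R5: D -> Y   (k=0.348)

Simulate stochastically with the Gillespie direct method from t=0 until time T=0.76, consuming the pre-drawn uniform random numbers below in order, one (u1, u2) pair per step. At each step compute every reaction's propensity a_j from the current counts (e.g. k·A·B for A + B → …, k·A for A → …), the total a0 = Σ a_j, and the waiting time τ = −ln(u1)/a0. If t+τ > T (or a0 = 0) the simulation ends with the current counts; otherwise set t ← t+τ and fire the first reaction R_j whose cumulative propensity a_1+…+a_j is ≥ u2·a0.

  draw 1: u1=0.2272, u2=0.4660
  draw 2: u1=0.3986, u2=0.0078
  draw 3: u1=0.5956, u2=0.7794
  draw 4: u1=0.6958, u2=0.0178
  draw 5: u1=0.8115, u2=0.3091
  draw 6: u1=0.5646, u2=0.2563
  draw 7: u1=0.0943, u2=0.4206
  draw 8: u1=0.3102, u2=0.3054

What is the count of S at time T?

S at T = 12

t=0.000: Y=3 M=8 S=9 D=6
Draw 1: a1=13.122, a2=21.408, a3=0.972, a4=6.912, a5=2.088, a0=44.502; τ=−ln(0.2272)/44.502=0.033 → t=0.033; u2·a0=0.4660·44.502=20.738; a1=13.122 < 20.738 ≤ a1+a2=34.530 → R2 fires; Y=3 M=7 S=10 D=5
Draw 2: a1=12.150, a2=15.610, a3=0.972, a4=5.040, a5=1.740, a0=35.512; τ=−ln(0.3986)/35.512=0.026 → t=0.059; u2·a0=0.0078·35.512=0.277 ≤ a1=12.150 → R1 fires; Y=3 M=7 S=10 D=4
Draw 3: a1=9.720, a2=12.488, a3=0.972, a4=4.032, a5=1.392, a0=28.604; τ=−ln(0.5956)/28.604=0.018 → t=0.077; u2·a0=0.7794·28.604=22.294; a1+a2=22.208 < 22.294 ≤ a1+…+a3=23.180 → R3 fires; Y=2 M=9 S=10 D=4
Draw 4: a1=9.720, a2=16.056, a3=0.648, a4=5.184, a5=1.392, a0=33.000; τ=−ln(0.6958)/33.000=0.011 → t=0.088; u2·a0=0.0178·33.000=0.587 ≤ a1=9.720 → R1 fires; Y=2 M=9 S=10 D=3
Draw 5: a1=7.290, a2=12.042, a3=0.648, a4=3.888, a5=1.044, a0=24.912; τ=−ln(0.8115)/24.912=0.008 → t=0.097; u2·a0=0.3091·24.912=7.700; a1=7.290 < 7.700 ≤ a1+a2=19.332 → R2 fires; Y=2 M=8 S=11 D=2
Draw 6: a1=5.346, a2=7.136, a3=0.648, a4=2.304, a5=0.696, a0=16.130; τ=−ln(0.5646)/16.130=0.035 → t=0.132; u2·a0=0.2563·16.130=4.134 ≤ a1=5.346 → R1 fires; Y=2 M=8 S=11 D=1
Draw 7: a1=2.673, a2=3.568, a3=0.648, a4=1.152, a5=0.348, a0=8.389; τ=−ln(0.0943)/8.389=0.281 → t=0.414; u2·a0=0.4206·8.389=3.528; a1=2.673 < 3.528 ≤ a1+a2=6.241 → R2 fires; Y=2 M=7 S=12 D=0
Draw 8: a1=0.000, a2=0.000, a3=0.648, a4=0.000, a5=0.000, a0=0.648; τ=−ln(0.3102)/0.648=1.806 → t=2.220 > T=0.76: stop.
Read off S at T=0.76: 12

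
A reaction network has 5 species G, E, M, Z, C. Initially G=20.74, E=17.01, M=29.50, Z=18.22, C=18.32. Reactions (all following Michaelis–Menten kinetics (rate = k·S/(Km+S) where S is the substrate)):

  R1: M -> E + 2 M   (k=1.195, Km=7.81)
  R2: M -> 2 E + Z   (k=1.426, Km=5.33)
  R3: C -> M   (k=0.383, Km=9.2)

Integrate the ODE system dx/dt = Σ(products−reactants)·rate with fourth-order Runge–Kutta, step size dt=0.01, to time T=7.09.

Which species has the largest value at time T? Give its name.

Dominant species at T: E

RK4 with dt=0.01: 709 steps to T=7.09. Trajectory (selected grid times):
t=0.00: G=20.74 E=17.01 M=29.50 Z=18.22 C=18.32
t=0.79: G=20.74 E=19.66 M=29.49 Z=19.17 C=18.12
t=1.58: G=20.74 E=22.32 M=29.49 Z=20.13 C=17.92
t=2.36: G=20.74 E=24.94 M=29.48 Z=21.07 C=17.72
t=3.15: G=20.74 E=27.59 M=29.47 Z=22.02 C=17.52
t=3.94: G=20.74 E=30.25 M=29.46 Z=22.98 C=17.32
t=4.73: G=20.74 E=32.90 M=29.45 Z=23.93 C=17.13
t=5.51: G=20.74 E=35.52 M=29.44 Z=24.87 C=16.93
t=6.30: G=20.74 E=38.18 M=29.43 Z=25.83 C=16.74
t=7.09: G=20.74 E=40.83 M=29.41 Z=26.78 C=16.54
At T=7.09: G=20.74 E=40.83 M=29.41 Z=26.78 C=16.54; the largest is E.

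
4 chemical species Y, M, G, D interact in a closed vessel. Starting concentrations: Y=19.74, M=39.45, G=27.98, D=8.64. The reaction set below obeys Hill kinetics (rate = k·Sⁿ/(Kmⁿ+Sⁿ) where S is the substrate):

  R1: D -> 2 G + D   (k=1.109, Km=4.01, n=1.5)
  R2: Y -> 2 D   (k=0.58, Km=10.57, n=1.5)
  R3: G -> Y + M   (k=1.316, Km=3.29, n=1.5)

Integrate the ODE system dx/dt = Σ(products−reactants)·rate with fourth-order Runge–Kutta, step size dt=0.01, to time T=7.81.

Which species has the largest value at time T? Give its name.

RK4 with dt=0.01: 781 steps to T=7.81. Trajectory (selected grid times):
t=0.00: Y=19.74 M=39.45 G=27.98 D=8.64
t=0.87: Y=20.48 M=40.55 G=28.37 D=9.37
t=1.74: Y=21.21 M=41.65 G=28.79 D=10.11
t=2.60: Y=21.93 M=42.74 G=29.24 D=10.85
t=3.47: Y=22.65 M=43.85 G=29.73 D=11.62
t=4.34: Y=23.37 M=44.95 G=30.24 D=12.39
t=5.21: Y=24.09 M=46.06 G=30.78 D=13.16
t=6.07: Y=24.79 M=47.15 G=31.33 D=13.94
t=6.94: Y=25.50 M=48.26 G=31.90 D=14.73
t=7.81: Y=26.21 M=49.37 G=32.49 D=15.53
At T=7.81: Y=26.21 M=49.37 G=32.49 D=15.53; the largest is M.

Dominant species at T: M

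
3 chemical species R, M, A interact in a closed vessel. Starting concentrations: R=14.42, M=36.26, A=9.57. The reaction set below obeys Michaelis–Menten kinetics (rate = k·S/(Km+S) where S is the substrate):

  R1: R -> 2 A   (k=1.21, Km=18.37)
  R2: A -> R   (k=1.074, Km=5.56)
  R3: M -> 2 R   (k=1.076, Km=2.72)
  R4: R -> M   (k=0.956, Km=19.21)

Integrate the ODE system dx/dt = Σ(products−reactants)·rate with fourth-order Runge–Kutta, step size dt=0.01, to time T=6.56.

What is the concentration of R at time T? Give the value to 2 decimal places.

RK4 with dt=0.01: 656 steps to T=6.56. Trajectory (selected grid times):
t=0.00: R=14.42 M=36.26 A=9.57
t=0.73: R=15.68 M=35.84 A=9.87
t=1.46: R=16.90 M=35.43 A=10.19
t=2.19: R=18.11 M=35.03 A=10.54
t=2.92: R=19.29 M=34.65 A=10.92
t=3.64: R=20.44 M=34.28 A=11.31
t=4.37: R=21.59 M=33.91 A=11.72
t=5.10: R=22.72 M=33.56 A=12.15
t=5.83: R=23.84 M=33.22 A=12.60
t=6.56: R=24.94 M=32.88 A=13.06
Read off R at T=6.56: 24.94

R at T = 24.94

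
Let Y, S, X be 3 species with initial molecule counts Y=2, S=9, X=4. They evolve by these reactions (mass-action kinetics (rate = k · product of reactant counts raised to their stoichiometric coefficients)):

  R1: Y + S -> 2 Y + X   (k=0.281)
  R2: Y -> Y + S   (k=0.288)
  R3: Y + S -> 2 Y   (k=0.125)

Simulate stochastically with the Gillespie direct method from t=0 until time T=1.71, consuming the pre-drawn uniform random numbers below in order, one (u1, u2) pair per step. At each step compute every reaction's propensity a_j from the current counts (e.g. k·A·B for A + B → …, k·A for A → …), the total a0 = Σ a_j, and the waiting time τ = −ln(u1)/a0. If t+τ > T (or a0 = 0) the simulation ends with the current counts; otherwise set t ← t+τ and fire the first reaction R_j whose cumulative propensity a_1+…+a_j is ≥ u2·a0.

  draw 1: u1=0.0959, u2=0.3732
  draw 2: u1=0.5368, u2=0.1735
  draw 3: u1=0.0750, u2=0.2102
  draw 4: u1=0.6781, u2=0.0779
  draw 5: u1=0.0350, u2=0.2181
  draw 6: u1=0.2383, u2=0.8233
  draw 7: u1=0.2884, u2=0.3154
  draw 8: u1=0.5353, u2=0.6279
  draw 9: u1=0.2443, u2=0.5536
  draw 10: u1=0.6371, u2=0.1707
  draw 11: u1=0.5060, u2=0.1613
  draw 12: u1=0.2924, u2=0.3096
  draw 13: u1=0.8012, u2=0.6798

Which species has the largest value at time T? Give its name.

Dominant species at T: X

t=0.000: Y=2 S=9 X=4
Draw 1: a1=5.058, a2=0.576, a3=2.250, a0=7.884; τ=−ln(0.0959)/7.884=0.297 → t=0.297; u2·a0=0.3732·7.884=2.942 ≤ a1=5.058 → R1 fires; Y=3 S=8 X=5
Draw 2: a1=6.744, a2=0.864, a3=3.000, a0=10.608; τ=−ln(0.5368)/10.608=0.059 → t=0.356; u2·a0=0.1735·10.608=1.840 ≤ a1=6.744 → R1 fires; Y=4 S=7 X=6
Draw 3: a1=7.868, a2=1.152, a3=3.500, a0=12.520; τ=−ln(0.0750)/12.520=0.207 → t=0.563; u2·a0=0.2102·12.520=2.632 ≤ a1=7.868 → R1 fires; Y=5 S=6 X=7
Draw 4: a1=8.430, a2=1.440, a3=3.750, a0=13.620; τ=−ln(0.6781)/13.620=0.029 → t=0.591; u2·a0=0.0779·13.620=1.061 ≤ a1=8.430 → R1 fires; Y=6 S=5 X=8
Draw 5: a1=8.430, a2=1.728, a3=3.750, a0=13.908; τ=−ln(0.0350)/13.908=0.241 → t=0.832; u2·a0=0.2181·13.908=3.033 ≤ a1=8.430 → R1 fires; Y=7 S=4 X=9
Draw 6: a1=7.868, a2=2.016, a3=3.500, a0=13.384; τ=−ln(0.2383)/13.384=0.107 → t=0.940; u2·a0=0.8233·13.384=11.019; a1+a2=9.884 < 11.019 ≤ a1+…+a3=13.384 → R3 fires; Y=8 S=3 X=9
Draw 7: a1=6.744, a2=2.304, a3=3.000, a0=12.048; τ=−ln(0.2884)/12.048=0.103 → t=1.043; u2·a0=0.3154·12.048=3.800 ≤ a1=6.744 → R1 fires; Y=9 S=2 X=10
Draw 8: a1=5.058, a2=2.592, a3=2.250, a0=9.900; τ=−ln(0.5353)/9.900=0.063 → t=1.106; u2·a0=0.6279·9.900=6.216; a1=5.058 < 6.216 ≤ a1+a2=7.650 → R2 fires; Y=9 S=3 X=10
Draw 9: a1=7.587, a2=2.592, a3=3.375, a0=13.554; τ=−ln(0.2443)/13.554=0.104 → t=1.210; u2·a0=0.5536·13.554=7.503 ≤ a1=7.587 → R1 fires; Y=10 S=2 X=11
Draw 10: a1=5.620, a2=2.880, a3=2.500, a0=11.000; τ=−ln(0.6371)/11.000=0.041 → t=1.251; u2·a0=0.1707·11.000=1.878 ≤ a1=5.620 → R1 fires; Y=11 S=1 X=12
Draw 11: a1=3.091, a2=3.168, a3=1.375, a0=7.634; τ=−ln(0.5060)/7.634=0.089 → t=1.340; u2·a0=0.1613·7.634=1.231 ≤ a1=3.091 → R1 fires; Y=12 S=0 X=13
Draw 12: a1=0.000, a2=3.456, a3=0.000, a0=3.456; τ=−ln(0.2924)/3.456=0.356 → t=1.696; u2·a0=0.3096·3.456=1.070; a1=0.000 < 1.070 ≤ a1+a2=3.456 → R2 fires; Y=12 S=1 X=13
Draw 13: a1=3.372, a2=3.456, a3=1.500, a0=8.328; τ=−ln(0.8012)/8.328=0.027 → t=1.723 > T=1.71: stop.
At T=1.71: Y=12 S=1 X=13; the largest is X.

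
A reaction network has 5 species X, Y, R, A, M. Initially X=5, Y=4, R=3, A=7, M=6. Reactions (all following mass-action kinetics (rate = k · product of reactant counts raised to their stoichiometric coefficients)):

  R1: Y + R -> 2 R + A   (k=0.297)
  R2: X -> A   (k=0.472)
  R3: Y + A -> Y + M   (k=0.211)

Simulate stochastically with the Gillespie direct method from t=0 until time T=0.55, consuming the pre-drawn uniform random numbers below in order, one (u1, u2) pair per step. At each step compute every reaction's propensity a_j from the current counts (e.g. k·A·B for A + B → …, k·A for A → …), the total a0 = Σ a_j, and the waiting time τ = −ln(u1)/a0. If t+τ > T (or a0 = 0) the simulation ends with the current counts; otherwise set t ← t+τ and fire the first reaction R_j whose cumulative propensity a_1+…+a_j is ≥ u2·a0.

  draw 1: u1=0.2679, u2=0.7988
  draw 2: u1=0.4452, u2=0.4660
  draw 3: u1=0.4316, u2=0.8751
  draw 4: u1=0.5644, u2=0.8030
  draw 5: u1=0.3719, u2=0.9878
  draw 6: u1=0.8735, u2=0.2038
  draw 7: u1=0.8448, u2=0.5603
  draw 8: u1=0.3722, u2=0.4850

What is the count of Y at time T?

Y at T = 3

t=0.000: X=5 Y=4 R=3 A=7 M=6
Draw 1: a1=3.564, a2=2.360, a3=5.908, a0=11.832; τ=−ln(0.2679)/11.832=0.111 → t=0.111; u2·a0=0.7988·11.832=9.451; a1+a2=5.924 < 9.451 ≤ a1+…+a3=11.832 → R3 fires; X=5 Y=4 R=3 A=6 M=7
Draw 2: a1=3.564, a2=2.360, a3=5.064, a0=10.988; τ=−ln(0.4452)/10.988=0.074 → t=0.185; u2·a0=0.4660·10.988=5.120; a1=3.564 < 5.120 ≤ a1+a2=5.924 → R2 fires; X=4 Y=4 R=3 A=7 M=7
Draw 3: a1=3.564, a2=1.888, a3=5.908, a0=11.360; τ=−ln(0.4316)/11.360=0.074 → t=0.259; u2·a0=0.8751·11.360=9.941; a1+a2=5.452 < 9.941 ≤ a1+…+a3=11.360 → R3 fires; X=4 Y=4 R=3 A=6 M=8
Draw 4: a1=3.564, a2=1.888, a3=5.064, a0=10.516; τ=−ln(0.5644)/10.516=0.054 → t=0.313; u2·a0=0.8030·10.516=8.444; a1+a2=5.452 < 8.444 ≤ a1+…+a3=10.516 → R3 fires; X=4 Y=4 R=3 A=5 M=9
Draw 5: a1=3.564, a2=1.888, a3=4.220, a0=9.672; τ=−ln(0.3719)/9.672=0.102 → t=0.416; u2·a0=0.9878·9.672=9.554; a1+a2=5.452 < 9.554 ≤ a1+…+a3=9.672 → R3 fires; X=4 Y=4 R=3 A=4 M=10
Draw 6: a1=3.564, a2=1.888, a3=3.376, a0=8.828; τ=−ln(0.8735)/8.828=0.015 → t=0.431; u2·a0=0.2038·8.828=1.799 ≤ a1=3.564 → R1 fires; X=4 Y=3 R=4 A=5 M=10
Draw 7: a1=3.564, a2=1.888, a3=3.165, a0=8.617; τ=−ln(0.8448)/8.617=0.020 → t=0.450; u2·a0=0.5603·8.617=4.828; a1=3.564 < 4.828 ≤ a1+a2=5.452 → R2 fires; X=3 Y=3 R=4 A=6 M=10
Draw 8: a1=3.564, a2=1.416, a3=3.798, a0=8.778; τ=−ln(0.3722)/8.778=0.113 → t=0.563 > T=0.55: stop.
Read off Y at T=0.55: 3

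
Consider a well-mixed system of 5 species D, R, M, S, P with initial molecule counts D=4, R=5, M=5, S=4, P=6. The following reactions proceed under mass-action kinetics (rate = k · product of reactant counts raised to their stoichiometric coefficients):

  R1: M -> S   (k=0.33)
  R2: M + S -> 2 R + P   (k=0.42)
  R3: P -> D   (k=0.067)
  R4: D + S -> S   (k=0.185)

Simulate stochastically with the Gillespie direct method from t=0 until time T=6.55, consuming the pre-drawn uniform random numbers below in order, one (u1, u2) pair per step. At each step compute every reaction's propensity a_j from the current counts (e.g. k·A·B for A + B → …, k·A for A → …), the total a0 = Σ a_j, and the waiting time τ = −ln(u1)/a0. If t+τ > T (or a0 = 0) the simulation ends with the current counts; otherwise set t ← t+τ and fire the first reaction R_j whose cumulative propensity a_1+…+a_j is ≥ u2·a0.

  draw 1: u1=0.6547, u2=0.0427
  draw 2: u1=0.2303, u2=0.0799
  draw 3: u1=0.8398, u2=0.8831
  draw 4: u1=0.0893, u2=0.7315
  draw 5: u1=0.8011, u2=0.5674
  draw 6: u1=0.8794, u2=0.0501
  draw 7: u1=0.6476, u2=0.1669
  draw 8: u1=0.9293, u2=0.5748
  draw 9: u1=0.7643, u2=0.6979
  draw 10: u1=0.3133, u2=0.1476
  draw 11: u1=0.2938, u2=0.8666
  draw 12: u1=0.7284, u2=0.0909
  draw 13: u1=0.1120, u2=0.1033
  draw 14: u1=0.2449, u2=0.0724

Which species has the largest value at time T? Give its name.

Dominant species at T: R

t=0.000: D=4 R=5 M=5 S=4 P=6
Draw 1: a1=1.650, a2=8.400, a3=0.402, a4=2.960, a0=13.412; τ=−ln(0.6547)/13.412=0.032 → t=0.032; u2·a0=0.0427·13.412=0.573 ≤ a1=1.650 → R1 fires; D=4 R=5 M=4 S=5 P=6
Draw 2: a1=1.320, a2=8.400, a3=0.402, a4=3.700, a0=13.822; τ=−ln(0.2303)/13.822=0.106 → t=0.138; u2·a0=0.0799·13.822=1.104 ≤ a1=1.320 → R1 fires; D=4 R=5 M=3 S=6 P=6
Draw 3: a1=0.990, a2=7.560, a3=0.402, a4=4.440, a0=13.392; τ=−ln(0.8398)/13.392=0.013 → t=0.151; u2·a0=0.8831·13.392=11.826; a1+…+a3=8.952 < 11.826 ≤ a1+…+a4=13.392 → R4 fires; D=3 R=5 M=3 S=6 P=6
Draw 4: a1=0.990, a2=7.560, a3=0.402, a4=3.330, a0=12.282; τ=−ln(0.0893)/12.282=0.197 → t=0.348; u2·a0=0.7315·12.282=8.984; a1+…+a3=8.952 < 8.984 ≤ a1+…+a4=12.282 → R4 fires; D=2 R=5 M=3 S=6 P=6
Draw 5: a1=0.990, a2=7.560, a3=0.402, a4=2.220, a0=11.172; τ=−ln(0.8011)/11.172=0.020 → t=0.367; u2·a0=0.5674·11.172=6.339; a1=0.990 < 6.339 ≤ a1+a2=8.550 → R2 fires; D=2 R=7 M=2 S=5 P=7
Draw 6: a1=0.660, a2=4.200, a3=0.469, a4=1.850, a0=7.179; τ=−ln(0.8794)/7.179=0.018 → t=0.385; u2·a0=0.0501·7.179=0.360 ≤ a1=0.660 → R1 fires; D=2 R=7 M=1 S=6 P=7
Draw 7: a1=0.330, a2=2.520, a3=0.469, a4=2.220, a0=5.539; τ=−ln(0.6476)/5.539=0.078 → t=0.464; u2·a0=0.1669·5.539=0.924; a1=0.330 < 0.924 ≤ a1+a2=2.850 → R2 fires; D=2 R=9 M=0 S=5 P=8
Draw 8: a1=0.000, a2=0.000, a3=0.536, a4=1.850, a0=2.386; τ=−ln(0.9293)/2.386=0.031 → t=0.494; u2·a0=0.5748·2.386=1.371; a1+…+a3=0.536 < 1.371 ≤ a1+…+a4=2.386 → R4 fires; D=1 R=9 M=0 S=5 P=8
Draw 9: a1=0.000, a2=0.000, a3=0.536, a4=0.925, a0=1.461; τ=−ln(0.7643)/1.461=0.184 → t=0.678; u2·a0=0.6979·1.461=1.020; a1+…+a3=0.536 < 1.020 ≤ a1+…+a4=1.461 → R4 fires; D=0 R=9 M=0 S=5 P=8
Draw 10: a1=0.000, a2=0.000, a3=0.536, a4=0.000, a0=0.536; τ=−ln(0.3133)/0.536=2.165 → t=2.844; u2·a0=0.1476·0.536=0.079; a1+a2=0.000 < 0.079 ≤ a1+…+a3=0.536 → R3 fires; D=1 R=9 M=0 S=5 P=7
Draw 11: a1=0.000, a2=0.000, a3=0.469, a4=0.925, a0=1.394; τ=−ln(0.2938)/1.394=0.879 → t=3.722; u2·a0=0.8666·1.394=1.208; a1+…+a3=0.469 < 1.208 ≤ a1+…+a4=1.394 → R4 fires; D=0 R=9 M=0 S=5 P=7
Draw 12: a1=0.000, a2=0.000, a3=0.469, a4=0.000, a0=0.469; τ=−ln(0.7284)/0.469=0.676 → t=4.398; u2·a0=0.0909·0.469=0.043; a1+a2=0.000 < 0.043 ≤ a1+…+a3=0.469 → R3 fires; D=1 R=9 M=0 S=5 P=6
Draw 13: a1=0.000, a2=0.000, a3=0.402, a4=0.925, a0=1.327; τ=−ln(0.1120)/1.327=1.650 → t=6.048; u2·a0=0.1033·1.327=0.137; a1+a2=0.000 < 0.137 ≤ a1+…+a3=0.402 → R3 fires; D=2 R=9 M=0 S=5 P=5
Draw 14: a1=0.000, a2=0.000, a3=0.335, a4=1.850, a0=2.185; τ=−ln(0.2449)/2.185=0.644 → t=6.692 > T=6.55: stop.
At T=6.55: D=2 R=9 M=0 S=5 P=5; the largest is R.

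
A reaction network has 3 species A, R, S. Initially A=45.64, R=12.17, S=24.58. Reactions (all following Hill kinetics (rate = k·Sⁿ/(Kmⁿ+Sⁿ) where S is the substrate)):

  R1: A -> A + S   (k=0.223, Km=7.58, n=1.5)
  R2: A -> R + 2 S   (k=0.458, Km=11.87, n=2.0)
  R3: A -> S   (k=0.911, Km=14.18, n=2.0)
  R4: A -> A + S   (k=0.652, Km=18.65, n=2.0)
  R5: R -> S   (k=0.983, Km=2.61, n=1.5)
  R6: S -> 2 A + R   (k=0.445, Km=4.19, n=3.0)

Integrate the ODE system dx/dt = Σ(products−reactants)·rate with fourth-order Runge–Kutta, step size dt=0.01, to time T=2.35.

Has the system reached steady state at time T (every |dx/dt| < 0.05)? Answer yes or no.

Steady state at T: no

RK4 with dt=0.01: 235 steps to T=2.35. Trajectory (selected grid times):
t=0.00: A=45.64 R=12.17 S=24.58
t=0.26: A=45.54 R=12.16 S=25.34
t=0.52: A=45.45 R=12.16 S=26.09
t=0.78: A=45.35 R=12.15 S=26.85
t=1.04: A=45.25 R=12.15 S=27.60
t=1.31: A=45.15 R=12.14 S=28.39
t=1.57: A=45.06 R=12.14 S=29.14
t=1.83: A=44.96 R=12.13 S=29.89
t=2.09: A=44.86 R=12.12 S=30.65
t=2.35: A=44.77 R=12.12 S=31.40
Rates at T: R1=0.2085, R2=0.4279, R3=0.8279, R4=0.5556, R5=0.8937, R6=0.4439
dx/dt at T (Σ net stoichiometry × rate): A=-0.3680, R=-0.0218, S=+2.8976
Largest |dx/dt| is |+2.8976| (S) ≥ 0.05 → not steady.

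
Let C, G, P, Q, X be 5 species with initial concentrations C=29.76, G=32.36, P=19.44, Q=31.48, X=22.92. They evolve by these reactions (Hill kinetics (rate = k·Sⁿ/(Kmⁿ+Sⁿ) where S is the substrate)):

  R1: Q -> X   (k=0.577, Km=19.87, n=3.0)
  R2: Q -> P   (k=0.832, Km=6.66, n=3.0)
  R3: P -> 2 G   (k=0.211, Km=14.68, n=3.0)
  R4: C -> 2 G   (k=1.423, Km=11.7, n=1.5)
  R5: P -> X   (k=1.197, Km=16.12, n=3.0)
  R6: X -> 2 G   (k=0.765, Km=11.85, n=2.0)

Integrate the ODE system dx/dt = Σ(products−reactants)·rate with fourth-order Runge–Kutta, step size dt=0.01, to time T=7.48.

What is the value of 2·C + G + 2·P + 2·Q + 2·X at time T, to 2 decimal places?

Check how each reaction changes W = 2·C + G + 2·P + 2·Q + 2·X (weight of products minus weight of reactants):
R1: Q -> X: (2·1) − (2·1) = 2 − 2 = 0
R2: Q -> P: (2·1) − (2·1) = 2 − 2 = 0
R3: P -> 2 G: (1·2) − (2·1) = 2 − 2 = 0
R4: C -> 2 G: (1·2) − (2·1) = 2 − 2 = 0
R5: P -> X: (2·1) − (2·1) = 2 − 2 = 0
R6: X -> 2 G: (1·2) − (2·1) = 2 − 2 = 0
Every reaction leaves W unchanged, so W is conserved and no simulation is needed: W(T) = W(0) = 2·29.76 + 32.36 + 2·19.44 + 2·31.48 + 2·22.92 = 239.56

Value at T = 239.56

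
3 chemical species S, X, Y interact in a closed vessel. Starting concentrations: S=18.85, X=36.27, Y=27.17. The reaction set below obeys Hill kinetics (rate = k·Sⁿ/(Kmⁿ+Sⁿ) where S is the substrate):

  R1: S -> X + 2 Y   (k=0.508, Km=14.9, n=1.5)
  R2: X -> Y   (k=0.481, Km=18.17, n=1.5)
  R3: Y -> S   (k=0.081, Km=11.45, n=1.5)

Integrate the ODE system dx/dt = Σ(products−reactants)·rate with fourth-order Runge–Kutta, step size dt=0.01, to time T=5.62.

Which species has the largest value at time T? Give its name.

RK4 with dt=0.01: 562 steps to T=5.62. Trajectory (selected grid times):
t=0.00: S=18.85 X=36.27 Y=27.17
t=0.62: S=18.71 X=36.23 Y=27.72
t=1.25: S=18.56 X=36.20 Y=28.28
t=1.87: S=18.42 X=36.16 Y=28.82
t=2.50: S=18.27 X=36.12 Y=29.37
t=3.12: S=18.13 X=36.08 Y=29.91
t=3.75: S=17.99 X=36.04 Y=30.46
t=4.37: S=17.85 X=36.00 Y=31.00
t=5.00: S=17.71 X=35.96 Y=31.54
t=5.62: S=17.58 X=35.92 Y=32.08
At T=5.62: S=17.58 X=35.92 Y=32.08; the largest is X.

Dominant species at T: X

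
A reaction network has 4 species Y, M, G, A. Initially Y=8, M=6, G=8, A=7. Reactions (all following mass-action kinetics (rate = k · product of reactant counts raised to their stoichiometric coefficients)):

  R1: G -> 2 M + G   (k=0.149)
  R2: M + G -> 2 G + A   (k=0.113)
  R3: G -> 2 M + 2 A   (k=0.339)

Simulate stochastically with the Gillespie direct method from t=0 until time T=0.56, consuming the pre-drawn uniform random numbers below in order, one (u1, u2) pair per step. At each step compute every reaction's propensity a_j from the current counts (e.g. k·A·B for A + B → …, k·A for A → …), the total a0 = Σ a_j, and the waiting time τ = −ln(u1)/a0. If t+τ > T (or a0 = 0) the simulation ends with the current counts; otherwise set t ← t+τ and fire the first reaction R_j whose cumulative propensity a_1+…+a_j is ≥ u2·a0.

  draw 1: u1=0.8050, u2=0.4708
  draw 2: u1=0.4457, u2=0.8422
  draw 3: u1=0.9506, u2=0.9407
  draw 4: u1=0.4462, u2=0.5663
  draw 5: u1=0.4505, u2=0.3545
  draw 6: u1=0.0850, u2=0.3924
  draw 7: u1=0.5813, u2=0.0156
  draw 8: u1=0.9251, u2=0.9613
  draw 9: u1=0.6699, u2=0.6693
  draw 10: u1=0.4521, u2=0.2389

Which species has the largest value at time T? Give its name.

t=0.000: Y=8 M=6 G=8 A=7
Draw 1: a1=1.192, a2=5.424, a3=2.712, a0=9.328; τ=−ln(0.8050)/9.328=0.023 → t=0.023; u2·a0=0.4708·9.328=4.392; a1=1.192 < 4.392 ≤ a1+a2=6.616 → R2 fires; Y=8 M=5 G=9 A=8
Draw 2: a1=1.341, a2=5.085, a3=3.051, a0=9.477; τ=−ln(0.4457)/9.477=0.085 → t=0.109; u2·a0=0.8422·9.477=7.982; a1+a2=6.426 < 7.982 ≤ a1+…+a3=9.477 → R3 fires; Y=8 M=7 G=8 A=10
Draw 3: a1=1.192, a2=6.328, a3=2.712, a0=10.232; τ=−ln(0.9506)/10.232=0.005 → t=0.113; u2·a0=0.9407·10.232=9.625; a1+a2=7.520 < 9.625 ≤ a1+…+a3=10.232 → R3 fires; Y=8 M=9 G=7 A=12
Draw 4: a1=1.043, a2=7.119, a3=2.373, a0=10.535; τ=−ln(0.4462)/10.535=0.077 → t=0.190; u2·a0=0.5663·10.535=5.966; a1=1.043 < 5.966 ≤ a1+a2=8.162 → R2 fires; Y=8 M=8 G=8 A=13
Draw 5: a1=1.192, a2=7.232, a3=2.712, a0=11.136; τ=−ln(0.4505)/11.136=0.072 → t=0.262; u2·a0=0.3545·11.136=3.948; a1=1.192 < 3.948 ≤ a1+a2=8.424 → R2 fires; Y=8 M=7 G=9 A=14
Draw 6: a1=1.341, a2=7.119, a3=3.051, a0=11.511; τ=−ln(0.0850)/11.511=0.214 → t=0.476; u2·a0=0.3924·11.511=4.517; a1=1.341 < 4.517 ≤ a1+a2=8.460 → R2 fires; Y=8 M=6 G=10 A=15
Draw 7: a1=1.490, a2=6.780, a3=3.390, a0=11.660; τ=−ln(0.5813)/11.660=0.047 → t=0.522; u2·a0=0.0156·11.660=0.182 ≤ a1=1.490 → R1 fires; Y=8 M=8 G=10 A=15
Draw 8: a1=1.490, a2=9.040, a3=3.390, a0=13.920; τ=−ln(0.9251)/13.920=0.006 → t=0.528; u2·a0=0.9613·13.920=13.381; a1+a2=10.530 < 13.381 ≤ a1+…+a3=13.920 → R3 fires; Y=8 M=10 G=9 A=17
Draw 9: a1=1.341, a2=10.170, a3=3.051, a0=14.562; τ=−ln(0.6699)/14.562=0.028 → t=0.555; u2·a0=0.6693·14.562=9.746; a1=1.341 < 9.746 ≤ a1+a2=11.511 → R2 fires; Y=8 M=9 G=10 A=18
Draw 10: a1=1.490, a2=10.170, a3=3.390, a0=15.050; τ=−ln(0.4521)/15.050=0.053 → t=0.608 > T=0.56: stop.
At T=0.56: Y=8 M=9 G=10 A=18; the largest is A.

Dominant species at T: A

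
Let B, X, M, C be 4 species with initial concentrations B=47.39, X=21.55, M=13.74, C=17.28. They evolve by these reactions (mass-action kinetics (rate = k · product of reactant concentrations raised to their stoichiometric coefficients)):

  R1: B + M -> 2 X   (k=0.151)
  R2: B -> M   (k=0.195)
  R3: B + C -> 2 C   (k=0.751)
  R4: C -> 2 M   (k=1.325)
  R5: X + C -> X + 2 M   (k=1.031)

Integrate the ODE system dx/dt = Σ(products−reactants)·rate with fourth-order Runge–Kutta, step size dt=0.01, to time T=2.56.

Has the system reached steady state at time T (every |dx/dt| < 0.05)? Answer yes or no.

RK4 with dt=0.01: 256 steps to T=2.56. Trajectory (selected grid times):
t=0.00: B=47.39 X=21.55 M=13.74 C=17.28
t=0.28: B=1.02 X=65.25 M=74.94 C=0.00
t=0.57: B=0.04 X=67.18 M=73.99 C=0.00
t=0.85: B=0.00 X=67.25 M=73.96 C=0.00
t=1.14: B=0.00 X=67.25 M=73.96 C=0.00
t=1.42: B=0.00 X=67.25 M=73.96 C=0.00
t=1.71: B=0.00 X=67.25 M=73.96 C=0.00
t=1.99: B=0.00 X=67.25 M=73.96 C=0.00
t=2.28: B=0.00 X=67.25 M=73.96 C=0.00
t=2.56: B=0.00 X=67.25 M=73.96 C=0.00
Rates at T: R1=0.0000, R2=0.0000, R3=0.0000, R4=0.0000, R5=0.0000
dx/dt at T (Σ net stoichiometry × rate): B=-0.0000, X=+0.0000, M=-0.0000, C=-0.0000
Largest |dx/dt| is |+0.0000| (X) < 0.05 → steady.

Steady state at T: yes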